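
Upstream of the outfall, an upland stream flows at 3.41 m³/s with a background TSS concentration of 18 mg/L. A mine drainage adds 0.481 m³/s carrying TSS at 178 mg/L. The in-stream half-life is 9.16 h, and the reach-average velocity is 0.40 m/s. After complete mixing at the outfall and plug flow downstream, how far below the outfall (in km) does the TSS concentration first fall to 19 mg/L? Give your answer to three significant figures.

13.1 km

After mixing, C = (3.410·18.00 + 0.4810·178.0) / 3.891 = 147.0/3.891 = 37.78 mg/L.
Half-life 9.16 h → k = ln 2 / 9.16 = 0.07567 h⁻¹ = 1.816 d⁻¹.
Set 37.78·exp(−k·t) = 19 → t = ln(37.78/19)/k = 32700 s = 9.083 h.
Distance = v·t = 0.40·32700 = 13080 m = 13.08 km.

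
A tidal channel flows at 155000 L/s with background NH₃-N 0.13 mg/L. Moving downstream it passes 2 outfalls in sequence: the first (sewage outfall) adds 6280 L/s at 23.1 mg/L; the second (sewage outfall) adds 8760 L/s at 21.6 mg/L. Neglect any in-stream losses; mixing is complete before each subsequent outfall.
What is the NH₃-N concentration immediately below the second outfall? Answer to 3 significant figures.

2.08 mg/L

Outfall 1: combined Q = 161300 L/s; C = (155000·0.1300 + 6280·23.10)/161300 = 1.024 mg/L.
Outfall 2: combined Q = 170000 L/s; C = (161300·1.024 + 8760·21.60)/170000 = 2.084 mg/L.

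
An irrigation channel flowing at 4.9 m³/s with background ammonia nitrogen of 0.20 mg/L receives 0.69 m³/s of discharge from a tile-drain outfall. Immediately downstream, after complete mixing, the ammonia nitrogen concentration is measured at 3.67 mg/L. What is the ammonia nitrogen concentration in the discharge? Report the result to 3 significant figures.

Mass balance: 4.900·0.2000 + 0.6900·Cₑ = 5.590·3.670
→ Cₑ = (5.590·3.670 − 4.900·0.2000) / 0.6900 = 28.31 mg/L.

28.3 mg/L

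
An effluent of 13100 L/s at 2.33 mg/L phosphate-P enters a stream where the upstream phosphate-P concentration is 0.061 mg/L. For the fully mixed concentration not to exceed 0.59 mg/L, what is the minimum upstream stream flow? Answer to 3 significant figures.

Set C_mix = 0.59: (Q·0.06100 + 13100·2.330) / (Q + 13100) = 0.59
→ Q = 13100·(2.330 − 0.59)/(0.59 − 0.06100) = 43090 L/s.

43100 L/s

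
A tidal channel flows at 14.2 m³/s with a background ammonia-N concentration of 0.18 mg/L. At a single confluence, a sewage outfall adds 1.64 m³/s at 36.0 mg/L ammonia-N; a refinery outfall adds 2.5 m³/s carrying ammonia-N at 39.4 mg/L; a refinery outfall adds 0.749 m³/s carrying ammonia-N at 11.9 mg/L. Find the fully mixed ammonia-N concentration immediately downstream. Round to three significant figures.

8.85 mg/L

Mass balance: C = (14.20·0.1800 + 1.640·36.00 + 2.500·39.40 + 0.7490·11.90) / 19.09 = 169.0/19.09 = 8.854 mg/L.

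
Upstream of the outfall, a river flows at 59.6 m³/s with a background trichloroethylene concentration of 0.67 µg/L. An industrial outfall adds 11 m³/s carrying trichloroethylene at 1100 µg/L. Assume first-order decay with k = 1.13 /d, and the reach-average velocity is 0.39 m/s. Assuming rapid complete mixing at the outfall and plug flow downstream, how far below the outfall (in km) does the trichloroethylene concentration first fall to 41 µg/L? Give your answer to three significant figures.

Mass balance: C = (59.60·0.6700 + 11.00·1100) / 70.60 = 12140/70.60 = 172.0 µg/L.
Set 172.0·exp(−k·t) = 41 → t = ln(172.0/41)/k = 109600 s = 30.45 h.
Distance = v·t = 0.39·109600 = 42750 m = 42.75 km.

42.8 km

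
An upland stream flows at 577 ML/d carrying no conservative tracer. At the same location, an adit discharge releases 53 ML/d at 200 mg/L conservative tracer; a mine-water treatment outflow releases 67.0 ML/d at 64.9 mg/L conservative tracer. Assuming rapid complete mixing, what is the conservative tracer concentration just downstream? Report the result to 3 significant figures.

21.4 mg/L

Mass balance: C = (577.0·0 + 53.00·200.0 + 67.00·64.90) / 697.0 = 14950/697.0 = 21.45 mg/L.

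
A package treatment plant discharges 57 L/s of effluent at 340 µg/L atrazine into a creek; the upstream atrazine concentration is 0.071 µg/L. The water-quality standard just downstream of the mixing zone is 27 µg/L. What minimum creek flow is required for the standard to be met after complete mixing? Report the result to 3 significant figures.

663 L/s

Set C_mix = 27: (Q·0.07100 + 57.00·340.0) / (Q + 57.00) = 27
→ Q = 57.00·(340.0 − 27)/(27 − 0.07100) = 662.5 L/s.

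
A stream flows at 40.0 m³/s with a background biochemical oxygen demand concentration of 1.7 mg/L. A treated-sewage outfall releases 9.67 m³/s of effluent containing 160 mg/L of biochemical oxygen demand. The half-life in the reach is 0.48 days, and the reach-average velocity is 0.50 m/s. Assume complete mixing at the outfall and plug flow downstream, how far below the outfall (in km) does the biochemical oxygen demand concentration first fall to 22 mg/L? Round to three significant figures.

Mixed concentration C = ΣQC/ΣQ = (40.00·1.700 + 9.670·160.0) / 49.67 = 1615/49.67 = 32.52 mg/L.
Half-life 0.48 d → k = ln 2 / 0.48 = 1.444 d⁻¹.
Set 32.52·exp(−k·t) = 22 → t = ln(32.52/22)/k = 23380 s = 6.495 h.
Distance = v·t = 0.50·23380 = 11690 m = 11.69 km.

11.7 km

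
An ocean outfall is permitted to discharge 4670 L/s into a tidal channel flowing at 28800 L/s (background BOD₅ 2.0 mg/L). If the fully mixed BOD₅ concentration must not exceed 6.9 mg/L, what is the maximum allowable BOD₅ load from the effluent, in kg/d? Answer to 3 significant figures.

Mass balance at the limit: 28800·2.000 + 4670·Cₑ = 33470·6.9 → Cₑ = 37.12 mg/L.
4670 L/s = 4.670 m³/s. Load = 4.670 m³/s × 37.12 g/m³ × 86 400 s/d = 14980 kg/d.

15000 kg/d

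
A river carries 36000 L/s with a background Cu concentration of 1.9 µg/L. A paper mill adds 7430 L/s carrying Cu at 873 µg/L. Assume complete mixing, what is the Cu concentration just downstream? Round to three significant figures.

After mixing, C = (36000·1.900 + 7430·873.0) / 43430 = 6555000/43430 = 150.9 µg/L.

151 µg/L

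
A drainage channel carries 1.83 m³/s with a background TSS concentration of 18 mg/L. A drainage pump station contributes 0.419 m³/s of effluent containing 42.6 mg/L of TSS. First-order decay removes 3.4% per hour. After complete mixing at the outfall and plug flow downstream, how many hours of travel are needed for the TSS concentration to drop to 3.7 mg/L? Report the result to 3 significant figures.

After mixing, C = (1.830·18.00 + 0.4190·42.60) / 2.249 = 50.79/2.249 = 22.58 mg/L.
3.4%/h lost → k = −ln(1 − 0.034) = 0.03459 h⁻¹.
22.58·exp(−k·t) = 3.7 → t = ln(22.58/3.7)/k = 188300 s = 52.29 h.

52.3 h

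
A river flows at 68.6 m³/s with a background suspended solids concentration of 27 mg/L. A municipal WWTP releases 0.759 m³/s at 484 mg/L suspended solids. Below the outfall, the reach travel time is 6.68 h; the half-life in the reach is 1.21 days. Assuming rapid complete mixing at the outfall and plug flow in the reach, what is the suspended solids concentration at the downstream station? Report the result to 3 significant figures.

Flow-weighted average: C = (68.60·27.00 + 0.7590·484.0) / 69.36 = 2220/69.36 = 32.00 mg/L.
Half-life 1.21 d → k = ln 2 / 1.21 = 0.5728 d⁻¹.
First-order decay: C = 32.00·exp(−k·t) = 32.00·0.8526 = 27.28 mg/L.

27.3 mg/L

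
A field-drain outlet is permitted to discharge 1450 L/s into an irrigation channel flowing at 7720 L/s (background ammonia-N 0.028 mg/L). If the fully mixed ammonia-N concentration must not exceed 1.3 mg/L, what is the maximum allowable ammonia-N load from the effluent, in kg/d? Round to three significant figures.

Mass balance at the limit: 7720·0.02800 + 1450·Cₑ = 9170·1.3 → Cₑ = 8.072 mg/L.
1450 L/s = 1.450 m³/s. Load = 1.450 m³/s × 8.072 g/m³ × 86 400 s/d = 1011 kg/d.

1010 kg/d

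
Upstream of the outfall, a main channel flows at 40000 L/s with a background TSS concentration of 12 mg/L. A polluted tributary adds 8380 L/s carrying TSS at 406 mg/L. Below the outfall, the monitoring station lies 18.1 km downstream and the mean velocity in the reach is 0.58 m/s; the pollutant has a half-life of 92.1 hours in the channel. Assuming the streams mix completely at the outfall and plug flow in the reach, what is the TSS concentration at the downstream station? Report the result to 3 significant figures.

Mixed concentration C = ΣQC/ΣQ = (40000·12.00 + 8380·406.0) / 48380 = 3882000/48380 = 80.25 mg/L.
Travel time t = 18.1·1000 / 0.58 = 31210 s = 8.669 h.
Half-life 92.1 h → k = ln 2 / 92.1 = 0.007526 h⁻¹ = 0.1806 d⁻¹.
First-order decay: C = 80.25·exp(−k·t) = 80.25·0.9368 = 75.18 mg/L.

75.2 mg/L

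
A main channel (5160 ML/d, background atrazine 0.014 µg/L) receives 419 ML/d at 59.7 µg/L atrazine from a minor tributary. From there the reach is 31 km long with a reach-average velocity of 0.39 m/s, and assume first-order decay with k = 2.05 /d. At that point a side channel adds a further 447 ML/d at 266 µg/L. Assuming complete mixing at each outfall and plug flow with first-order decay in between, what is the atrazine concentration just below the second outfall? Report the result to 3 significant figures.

After mixing, C = (5160·0.01400 + 419.0·59.70) / 5579 = 25090/5579 = 4.497 µg/L; combined flow 5579 ML/d.
Travel time t = 31·1000 / 0.39 = 79490 s = 22.08 h.
Decay over the reach: 4.497·exp(−kt) = 4.497·0.1517 = 0.6820 µg/L.
Second outfall: C = (5579·0.6820 + 447.0·266.0)/6026 = 20.36 µg/L.

20.4 µg/L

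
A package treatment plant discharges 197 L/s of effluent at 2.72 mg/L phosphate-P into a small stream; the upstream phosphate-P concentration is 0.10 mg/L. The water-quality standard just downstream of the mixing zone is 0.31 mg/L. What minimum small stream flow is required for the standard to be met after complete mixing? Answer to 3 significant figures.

2260 L/s

Set C_mix = 0.31: (Q·0.1000 + 197.0·2.720) / (Q + 197.0) = 0.31
→ Q = 197.0·(2.720 − 0.31)/(0.31 − 0.1000) = 2261 L/s.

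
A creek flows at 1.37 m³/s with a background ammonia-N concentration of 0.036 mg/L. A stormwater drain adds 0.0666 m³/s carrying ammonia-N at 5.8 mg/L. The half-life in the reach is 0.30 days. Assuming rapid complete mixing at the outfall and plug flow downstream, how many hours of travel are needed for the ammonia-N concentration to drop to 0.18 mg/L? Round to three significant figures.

5.42 h

Mixed concentration C = ΣQC/ΣQ = (1.370·0.03600 + 0.06660·5.800) / 1.437 = 0.4356/1.437 = 0.3032 mg/L.
Half-life 0.30 d → k = ln 2 / 0.30 = 2.310 d⁻¹.
0.3032·exp(−k·t) = 0.18 → t = ln(0.3032/0.18)/k = 19500 s = 5.417 h.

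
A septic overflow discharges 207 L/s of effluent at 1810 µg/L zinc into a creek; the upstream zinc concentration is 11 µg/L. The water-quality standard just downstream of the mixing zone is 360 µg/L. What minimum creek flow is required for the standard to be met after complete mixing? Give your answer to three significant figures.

860 L/s

Set C_mix = 360: (Q·11.00 + 207.0·1810) / (Q + 207.0) = 360
→ Q = 207.0·(1810 − 360)/(360 − 11.00) = 860.0 L/s.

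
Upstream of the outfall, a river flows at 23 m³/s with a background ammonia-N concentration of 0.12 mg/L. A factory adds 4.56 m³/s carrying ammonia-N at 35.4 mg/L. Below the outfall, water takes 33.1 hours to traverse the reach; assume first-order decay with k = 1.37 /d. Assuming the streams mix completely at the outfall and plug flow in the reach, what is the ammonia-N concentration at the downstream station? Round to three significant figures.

After mixing, C = (23.00·0.1200 + 4.560·35.40) / 27.56 = 164.2/27.56 = 5.957 mg/L.
Decay over the reach: 5.957·exp(−kt) = 5.957·0.1512 = 0.9005 mg/L.

0.900 mg/L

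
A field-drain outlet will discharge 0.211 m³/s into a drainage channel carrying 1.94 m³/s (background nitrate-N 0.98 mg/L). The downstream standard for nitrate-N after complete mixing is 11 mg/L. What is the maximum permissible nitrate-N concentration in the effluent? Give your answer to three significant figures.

103 mg/L

At the limit, (Qr·Cr + Qe·Cₑ)/(Qr + Qe) = 11:
Cₑ = (2.151·11 − 1.940·0.9800) / 0.2110 = 103.1 mg/L.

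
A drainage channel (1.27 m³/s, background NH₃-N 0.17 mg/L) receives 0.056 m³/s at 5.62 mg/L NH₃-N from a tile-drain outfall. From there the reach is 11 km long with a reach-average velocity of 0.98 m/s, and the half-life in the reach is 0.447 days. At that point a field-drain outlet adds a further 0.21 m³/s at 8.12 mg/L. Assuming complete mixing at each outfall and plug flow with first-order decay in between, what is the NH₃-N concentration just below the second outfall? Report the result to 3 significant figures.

1.39 mg/L

Mixed concentration C = ΣQC/ΣQ = (1.270·0.1700 + 0.05600·5.620) / 1.326 = 0.5306/1.326 = 0.4002 mg/L; combined flow 1.326 m³/s.
Travel time t = 11·1000 / 0.98 = 11220 s = 3.118 h.
Half-life 0.447 d → k = ln 2 / 0.447 = 1.551 d⁻¹.
First-order decay: C = 0.4002·exp(−k·t) = 0.4002·0.8175 = 0.3272 mg/L.
Second outfall: C = (1.326·0.3272 + 0.2100·8.120)/1.536 = 1.393 mg/L.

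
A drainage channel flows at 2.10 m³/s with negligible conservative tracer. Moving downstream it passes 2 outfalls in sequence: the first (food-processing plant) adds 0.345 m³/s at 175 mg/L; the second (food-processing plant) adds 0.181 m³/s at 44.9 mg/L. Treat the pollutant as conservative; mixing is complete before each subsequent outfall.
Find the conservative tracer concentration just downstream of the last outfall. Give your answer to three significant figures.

After outfall 1: Q = 2.100 + 0.3450 = 2.445 m³/s; C = (2.100·0 + 0.3450·175.0)/2.445 = 24.69 mg/L.
After outfall 2: Q = 2.445 + 0.1810 = 2.626 m³/s; C = (2.445·24.69 + 0.1810·44.90)/2.626 = 26.09 mg/L.

26.1 mg/L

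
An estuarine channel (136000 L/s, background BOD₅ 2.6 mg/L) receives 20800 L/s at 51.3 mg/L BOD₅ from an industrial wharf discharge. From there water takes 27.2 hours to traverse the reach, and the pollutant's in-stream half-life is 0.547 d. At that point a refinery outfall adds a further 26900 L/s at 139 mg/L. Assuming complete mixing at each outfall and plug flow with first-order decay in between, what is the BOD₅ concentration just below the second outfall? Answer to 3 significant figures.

22.2 mg/L

Mixed concentration C = ΣQC/ΣQ = (136000·2.600 + 20800·51.30) / 156800 = 1421000/156800 = 9.060 mg/L; combined flow 156800 L/s.
Half-life 0.547 d → k = ln 2 / 0.547 = 1.267 d⁻¹.
After decay, C = 9.060 × e^(−kt) = 9.060 × 0.2378 = 2.155 mg/L.
At the second outfall, C = (156800·2.155 + 26900·139.0) / (156800 + 26900) = 22.19 mg/L.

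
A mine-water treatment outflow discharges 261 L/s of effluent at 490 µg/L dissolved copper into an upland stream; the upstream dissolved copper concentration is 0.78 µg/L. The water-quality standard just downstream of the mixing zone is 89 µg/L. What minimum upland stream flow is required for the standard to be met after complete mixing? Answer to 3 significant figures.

1190 L/s

Set C_mix = 89: (Q·0.7800 + 261.0·490.0) / (Q + 261.0) = 89
→ Q = 261.0·(490.0 − 89)/(89 − 0.7800) = 1186 L/s.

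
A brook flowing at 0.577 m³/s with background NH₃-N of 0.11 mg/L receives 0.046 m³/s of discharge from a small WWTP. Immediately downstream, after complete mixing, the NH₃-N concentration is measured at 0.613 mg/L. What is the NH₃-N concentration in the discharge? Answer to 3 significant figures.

6.92 mg/L

Mass balance: 0.5770·0.1100 + 0.04600·Cₑ = 0.6230·0.6130
→ Cₑ = (0.6230·0.6130 − 0.5770·0.1100) / 0.04600 = 6.922 mg/L.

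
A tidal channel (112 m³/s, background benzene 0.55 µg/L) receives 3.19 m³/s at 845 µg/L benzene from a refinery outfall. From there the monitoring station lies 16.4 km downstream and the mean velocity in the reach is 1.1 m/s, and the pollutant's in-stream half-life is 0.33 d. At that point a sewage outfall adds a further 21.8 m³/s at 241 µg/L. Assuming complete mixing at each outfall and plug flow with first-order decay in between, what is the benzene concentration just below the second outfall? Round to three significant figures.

52.4 µg/L

Mass balance: C = (112.0·0.5500 + 3.190·845.0) / 115.2 = 2757/115.2 = 23.94 µg/L; combined flow 115.2 m³/s.
Travel time t = 16.4·1000 / 1.1 = 14910 s = 4.141 h.
Half-life 0.33 d → k = ln 2 / 0.33 = 2.100 d⁻¹.
First-order decay: C = 23.94·exp(−k·t) = 23.94·0.6960 = 16.66 µg/L.
Second outfall: C = (115.2·16.66 + 21.80·241.0)/137.0 = 52.36 µg/L.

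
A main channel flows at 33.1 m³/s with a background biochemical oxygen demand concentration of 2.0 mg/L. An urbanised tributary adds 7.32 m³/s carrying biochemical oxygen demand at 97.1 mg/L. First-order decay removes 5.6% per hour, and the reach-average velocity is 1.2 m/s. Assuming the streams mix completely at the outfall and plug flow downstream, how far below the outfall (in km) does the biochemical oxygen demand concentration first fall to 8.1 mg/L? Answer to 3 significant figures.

Conservation of mass: C = (33.10·2.000 + 7.320·97.10) / 40.42 = 777.0/40.42 = 19.22 mg/L.
5.6%/h lost → k = −ln(1 − 0.056) = 0.05763 h⁻¹.
Set 19.22·exp(−k·t) = 8.1 → t = ln(19.22/8.1)/k = 53990 s = 15.00 h.
Distance = v·t = 1.2·53990 = 64780 m = 64.78 km.

64.8 km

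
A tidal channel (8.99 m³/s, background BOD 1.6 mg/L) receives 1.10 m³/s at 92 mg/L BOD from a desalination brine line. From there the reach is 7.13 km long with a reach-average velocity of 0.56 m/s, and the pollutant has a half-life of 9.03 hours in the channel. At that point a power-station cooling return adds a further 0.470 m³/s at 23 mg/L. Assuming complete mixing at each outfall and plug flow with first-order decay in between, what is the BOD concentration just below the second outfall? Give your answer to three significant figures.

Mixed concentration C = ΣQC/ΣQ = (8.990·1.600 + 1.100·92.00) / 10.09 = 115.6/10.09 = 11.46 mg/L; combined flow 10.09 m³/s.
Travel time t = 7.13·1000 / 0.56 = 12730 s = 3.537 h.
Half-life 9.03 h → k = ln 2 / 9.03 = 0.07676 h⁻¹ = 1.842 d⁻¹.
Applying C = C₀e^(−kt): 11.46 × 0.7623 = 8.732 mg/L.
Second outfall: C = (10.09·8.732 + 0.4700·23.00)/10.56 = 9.367 mg/L.

9.37 mg/L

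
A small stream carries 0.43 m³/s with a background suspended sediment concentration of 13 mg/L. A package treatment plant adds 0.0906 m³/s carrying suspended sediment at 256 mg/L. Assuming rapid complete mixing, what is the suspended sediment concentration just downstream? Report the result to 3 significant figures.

Conservation of mass: C = (0.4300·13.00 + 0.09060·256.0) / 0.5206 = 28.78/0.5206 = 55.29 mg/L.

55.3 mg/L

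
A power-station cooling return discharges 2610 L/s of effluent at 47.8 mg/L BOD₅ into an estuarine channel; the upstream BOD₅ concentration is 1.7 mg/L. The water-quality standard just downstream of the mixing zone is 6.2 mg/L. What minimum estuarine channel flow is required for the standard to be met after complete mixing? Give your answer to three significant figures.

24100 L/s

Set C_mix = 6.2: (Q·1.700 + 2610·47.80) / (Q + 2610) = 6.2
→ Q = 2610·(47.80 − 6.2)/(6.2 − 1.700) = 24130 L/s.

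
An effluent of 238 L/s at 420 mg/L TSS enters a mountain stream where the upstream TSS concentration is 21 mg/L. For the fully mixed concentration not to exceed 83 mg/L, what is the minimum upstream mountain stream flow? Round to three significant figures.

1290 L/s

Set C_mix = 83: (Q·21.00 + 238.0·420.0) / (Q + 238.0) = 83
→ Q = 238.0·(420.0 − 83)/(83 − 21.00) = 1294 L/s.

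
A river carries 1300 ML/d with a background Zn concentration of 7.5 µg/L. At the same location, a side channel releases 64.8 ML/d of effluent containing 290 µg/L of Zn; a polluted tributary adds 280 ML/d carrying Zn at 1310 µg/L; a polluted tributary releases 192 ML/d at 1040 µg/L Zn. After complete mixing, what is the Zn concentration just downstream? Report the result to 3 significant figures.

324 µg/L

After mixing, C = (1300·7.500 + 64.80·290.0 + 280.0·1310 + 192.0·1040) / 1837 = 595000/1837 = 323.9 µg/L.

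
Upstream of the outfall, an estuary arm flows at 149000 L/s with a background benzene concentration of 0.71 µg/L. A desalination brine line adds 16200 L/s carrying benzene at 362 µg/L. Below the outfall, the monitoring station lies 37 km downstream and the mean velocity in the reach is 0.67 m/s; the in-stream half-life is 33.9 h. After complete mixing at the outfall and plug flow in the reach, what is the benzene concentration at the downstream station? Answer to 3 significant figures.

26.4 µg/L

Flow-weighted average: C = (149000·0.7100 + 16200·362.0) / 165200 = 5970000/165200 = 36.14 µg/L.
Travel time t = 37·1000 / 0.67 = 55220 s = 15.34 h.
Half-life 33.9 h → k = ln 2 / 33.9 = 0.02045 h⁻¹ = 0.4907 d⁻¹.
After decay, C = 36.14 × e^(−kt) = 36.14 × 0.7308 = 26.41 µg/L.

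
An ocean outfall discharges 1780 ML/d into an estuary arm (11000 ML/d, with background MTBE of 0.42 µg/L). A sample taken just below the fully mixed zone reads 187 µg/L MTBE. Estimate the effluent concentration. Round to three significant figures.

1340 µg/L

Mass balance: 11000·0.4200 + 1780·Cₑ = 12780·187.0
→ Cₑ = (12780·187.0 − 11000·0.4200) / 1780 = 1340 µg/L.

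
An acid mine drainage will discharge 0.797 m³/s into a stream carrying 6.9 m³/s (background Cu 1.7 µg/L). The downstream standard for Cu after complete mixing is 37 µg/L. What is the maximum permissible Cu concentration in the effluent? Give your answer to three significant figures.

343 µg/L

At the limit, (Qr·Cr + Qe·Cₑ)/(Qr + Qe) = 37:
Cₑ = (7.697·37 − 6.900·1.700) / 0.7970 = 342.6 µg/L.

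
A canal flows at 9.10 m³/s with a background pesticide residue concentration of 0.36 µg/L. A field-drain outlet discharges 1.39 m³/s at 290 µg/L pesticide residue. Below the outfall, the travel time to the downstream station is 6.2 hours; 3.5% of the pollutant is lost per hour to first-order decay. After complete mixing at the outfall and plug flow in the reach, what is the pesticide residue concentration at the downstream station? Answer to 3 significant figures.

Mixed concentration C = ΣQC/ΣQ = (9.100·0.3600 + 1.390·290.0) / 10.49 = 406.4/10.49 = 38.74 µg/L.
3.5%/h lost → k = −ln(1 − 0.035) = 0.03563 h⁻¹.
Applying C = C₀e^(−kt): 38.74 × 0.8018 = 31.06 µg/L.

31.1 µg/L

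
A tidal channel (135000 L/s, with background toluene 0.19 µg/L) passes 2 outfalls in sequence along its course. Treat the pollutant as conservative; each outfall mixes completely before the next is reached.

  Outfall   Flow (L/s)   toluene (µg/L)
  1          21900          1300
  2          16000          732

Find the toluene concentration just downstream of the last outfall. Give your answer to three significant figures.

233 µg/L

Outfall 1: combined Q = 156900 L/s; C = (135000·0.1900 + 21900·1300)/156900 = 181.6 µg/L.
Outfall 2: combined Q = 172900 L/s; C = (156900·181.6 + 16000·732.0)/172900 = 232.5 µg/L.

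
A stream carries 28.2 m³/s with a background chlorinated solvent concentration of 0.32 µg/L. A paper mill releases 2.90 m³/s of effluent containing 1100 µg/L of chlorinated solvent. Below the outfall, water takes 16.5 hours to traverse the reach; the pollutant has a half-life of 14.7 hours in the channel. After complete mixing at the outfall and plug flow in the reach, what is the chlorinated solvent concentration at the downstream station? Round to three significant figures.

47.2 µg/L

After mixing, C = (28.20·0.3200 + 2.900·1100) / 31.10 = 3199/31.10 = 102.9 µg/L.
Half-life 14.7 h → k = ln 2 / 14.7 = 0.04715 h⁻¹ = 1.132 d⁻¹.
Decay over the reach: 102.9·exp(−kt) = 102.9·0.4593 = 47.25 µg/L.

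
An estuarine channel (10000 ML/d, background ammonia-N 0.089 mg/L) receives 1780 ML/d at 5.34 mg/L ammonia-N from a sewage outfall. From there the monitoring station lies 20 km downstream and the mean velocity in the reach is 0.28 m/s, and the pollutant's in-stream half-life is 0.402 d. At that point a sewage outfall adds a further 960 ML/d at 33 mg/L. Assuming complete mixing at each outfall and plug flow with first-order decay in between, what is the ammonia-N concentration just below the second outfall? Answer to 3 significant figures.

2.68 mg/L

Flow-weighted average: C = (10000·0.08900 + 1780·5.340) / 11780 = 10400/11780 = 0.8824 mg/L; combined flow 11780 ML/d.
Travel time t = 20·1000 / 0.28 = 71430 s = 19.84 h.
Half-life 0.402 d → k = ln 2 / 0.402 = 1.724 d⁻¹.
First-order decay: C = 0.8824·exp(−k·t) = 0.8824·0.2404 = 0.2121 mg/L.
Second outfall: C = (11780·0.2121 + 960.0·33.00)/12740 = 2.683 mg/L.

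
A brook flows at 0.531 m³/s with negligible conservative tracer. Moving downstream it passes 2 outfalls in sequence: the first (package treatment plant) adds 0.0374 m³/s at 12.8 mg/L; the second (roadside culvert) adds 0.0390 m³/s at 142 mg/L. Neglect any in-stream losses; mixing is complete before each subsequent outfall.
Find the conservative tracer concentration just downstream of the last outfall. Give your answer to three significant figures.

Outfall 1: combined Q = 0.5684 m³/s; C = (0.5310·0 + 0.03740·12.80)/0.5684 = 0.8422 mg/L.
Outfall 2: combined Q = 0.6074 m³/s; C = (0.5684·0.8422 + 0.03900·142.0)/0.6074 = 9.906 mg/L.

9.91 mg/L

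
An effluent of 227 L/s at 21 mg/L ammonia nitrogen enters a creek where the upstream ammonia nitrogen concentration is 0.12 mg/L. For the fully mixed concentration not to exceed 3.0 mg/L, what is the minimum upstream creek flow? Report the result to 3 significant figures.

Set C_mix = 3.0: (Q·0.1200 + 227.0·21.00) / (Q + 227.0) = 3.0
→ Q = 227.0·(21.00 − 3.0)/(3.0 − 0.1200) = 1419 L/s.

1420 L/s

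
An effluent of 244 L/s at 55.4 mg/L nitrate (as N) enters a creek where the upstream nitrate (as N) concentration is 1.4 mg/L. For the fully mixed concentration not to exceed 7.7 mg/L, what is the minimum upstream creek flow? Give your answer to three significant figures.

Set C_mix = 7.7: (Q·1.400 + 244.0·55.40) / (Q + 244.0) = 7.7
→ Q = 244.0·(55.40 − 7.7)/(7.7 − 1.400) = 1847 L/s.

1850 L/s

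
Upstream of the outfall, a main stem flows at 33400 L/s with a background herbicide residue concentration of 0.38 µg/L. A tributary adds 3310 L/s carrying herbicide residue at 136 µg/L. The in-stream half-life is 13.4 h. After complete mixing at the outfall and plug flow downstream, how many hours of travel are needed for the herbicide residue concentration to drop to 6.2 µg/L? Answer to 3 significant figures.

Mass balance: C = (33400·0.3800 + 3310·136.0) / 36710 = 462900/36710 = 12.61 µg/L.
Half-life 13.4 h → k = ln 2 / 13.4 = 0.05173 h⁻¹ = 1.241 d⁻¹.
12.61·exp(−k·t) = 6.2 → t = ln(12.61/6.2)/k = 49400 s = 13.72 h.

13.7 h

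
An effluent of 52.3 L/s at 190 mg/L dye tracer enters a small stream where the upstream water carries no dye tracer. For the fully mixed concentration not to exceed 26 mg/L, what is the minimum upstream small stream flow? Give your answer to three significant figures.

330 L/s

Set C_mix = 26: (Q·0 + 52.30·190.0) / (Q + 52.30) = 26
→ Q = 52.30·(190.0 − 26)/(26 − 0) = 329.9 L/s.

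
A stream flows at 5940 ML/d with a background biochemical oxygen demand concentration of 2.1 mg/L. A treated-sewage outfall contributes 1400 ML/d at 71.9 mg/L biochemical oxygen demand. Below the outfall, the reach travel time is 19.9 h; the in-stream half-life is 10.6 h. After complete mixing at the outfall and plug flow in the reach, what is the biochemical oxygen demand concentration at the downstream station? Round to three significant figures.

4.20 mg/L

Conservation of mass: C = (5940·2.100 + 1400·71.90) / 7340 = 113100/7340 = 15.41 mg/L.
Half-life 10.6 h → k = ln 2 / 10.6 = 0.06539 h⁻¹ = 1.569 d⁻¹.
Decay over the reach: 15.41·exp(−kt) = 15.41·0.2722 = 4.195 mg/L.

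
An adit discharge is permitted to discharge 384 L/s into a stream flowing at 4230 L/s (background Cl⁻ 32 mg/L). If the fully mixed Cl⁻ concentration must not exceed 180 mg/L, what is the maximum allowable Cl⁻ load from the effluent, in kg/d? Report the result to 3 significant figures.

60100 kg/d

Mass balance at the limit: 4230·32.00 + 384.0·Cₑ = 4614·180 → Cₑ = 1810 mg/L.
384.0 L/s = 0.3840 m³/s. Load = 0.3840 m³/s × 1810 g/m³ × 86 400 s/d = 60060 kg/d.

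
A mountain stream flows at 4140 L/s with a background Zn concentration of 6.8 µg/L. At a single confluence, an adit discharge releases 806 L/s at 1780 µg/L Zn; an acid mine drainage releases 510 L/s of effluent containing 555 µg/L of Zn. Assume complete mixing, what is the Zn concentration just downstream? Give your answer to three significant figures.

320 µg/L

Mixed concentration C = ΣQC/ΣQ = (4140·6.800 + 806.0·1780 + 510.0·555.0) / 5456 = 1746000/5456 = 320.0 µg/L.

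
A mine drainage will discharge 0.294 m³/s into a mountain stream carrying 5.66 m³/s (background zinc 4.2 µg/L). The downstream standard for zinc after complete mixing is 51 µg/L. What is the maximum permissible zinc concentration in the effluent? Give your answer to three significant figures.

At the limit, (Qr·Cr + Qe·Cₑ)/(Qr + Qe) = 51:
Cₑ = (5.954·51 − 5.660·4.200) / 0.2940 = 952.0 µg/L.

952 µg/L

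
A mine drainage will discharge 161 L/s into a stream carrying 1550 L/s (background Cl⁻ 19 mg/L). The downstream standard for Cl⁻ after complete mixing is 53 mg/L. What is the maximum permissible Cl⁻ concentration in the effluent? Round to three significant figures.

380 mg/L

At the limit, (Qr·Cr + Qe·Cₑ)/(Qr + Qe) = 53:
Cₑ = (1711·53 − 1550·19.00) / 161.0 = 380.3 mg/L.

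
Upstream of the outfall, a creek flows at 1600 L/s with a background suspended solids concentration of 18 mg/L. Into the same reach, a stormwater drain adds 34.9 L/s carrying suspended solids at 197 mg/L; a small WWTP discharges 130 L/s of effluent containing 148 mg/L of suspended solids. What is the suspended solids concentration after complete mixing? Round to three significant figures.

31.1 mg/L

Mixed concentration C = ΣQC/ΣQ = (1600·18.00 + 34.90·197.0 + 130.0·148.0) / 1765 = 54920/1765 = 31.12 mg/L.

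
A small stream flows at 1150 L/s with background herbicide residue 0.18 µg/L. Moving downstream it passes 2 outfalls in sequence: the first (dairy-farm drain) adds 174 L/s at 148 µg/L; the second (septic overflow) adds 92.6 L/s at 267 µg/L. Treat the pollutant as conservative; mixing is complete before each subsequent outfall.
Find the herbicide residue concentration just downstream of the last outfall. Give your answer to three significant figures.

After outfall 1: Q = 1150 + 174.0 = 1324 L/s; C = (1150·0.1800 + 174.0·148.0)/1324 = 19.61 µg/L.
After outfall 2: Q = 1324 + 92.60 = 1417 L/s; C = (1324·19.61 + 92.60·267.0)/1417 = 35.78 µg/L.

35.8 µg/L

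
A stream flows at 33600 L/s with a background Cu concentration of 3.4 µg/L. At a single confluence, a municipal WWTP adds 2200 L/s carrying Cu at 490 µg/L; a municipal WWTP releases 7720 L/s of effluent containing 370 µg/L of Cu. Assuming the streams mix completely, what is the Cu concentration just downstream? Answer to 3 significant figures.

93.0 µg/L

Mixed concentration C = ΣQC/ΣQ = (33600·3.400 + 2200·490.0 + 7720·370.0) / 43520 = 4049000/43520 = 93.03 µg/L.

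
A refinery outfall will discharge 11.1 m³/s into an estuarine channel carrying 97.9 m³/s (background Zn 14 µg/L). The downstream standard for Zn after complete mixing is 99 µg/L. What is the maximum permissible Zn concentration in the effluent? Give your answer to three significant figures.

849 µg/L

At the limit, (Qr·Cr + Qe·Cₑ)/(Qr + Qe) = 99:
Cₑ = (109.0·99 − 97.90·14.00) / 11.10 = 848.7 µg/L.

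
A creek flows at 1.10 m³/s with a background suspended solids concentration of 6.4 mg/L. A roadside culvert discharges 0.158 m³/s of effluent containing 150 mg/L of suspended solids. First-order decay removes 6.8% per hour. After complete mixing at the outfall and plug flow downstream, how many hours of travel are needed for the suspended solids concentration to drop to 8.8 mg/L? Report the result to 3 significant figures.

14.5 h

Flow-weighted average: C = (1.100·6.400 + 0.1580·150.0) / 1.258 = 30.74/1.258 = 24.44 mg/L.
6.8%/h lost → k = −ln(1 − 0.068) = 0.07042 h⁻¹.
24.44·exp(−k·t) = 8.8 → t = ln(24.44/8.8)/k = 52210 s = 14.50 h.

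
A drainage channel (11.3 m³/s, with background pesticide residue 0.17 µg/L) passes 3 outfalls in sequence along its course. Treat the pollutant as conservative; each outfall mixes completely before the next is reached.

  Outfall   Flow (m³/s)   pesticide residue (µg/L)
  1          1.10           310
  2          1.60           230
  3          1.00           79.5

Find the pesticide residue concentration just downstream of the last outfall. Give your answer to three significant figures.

52.7 µg/L

After outfall 1: Q = 11.30 + 1.100 = 12.40 m³/s; C = (11.30·0.1700 + 1.100·310.0)/12.40 = 27.65 µg/L.
After outfall 2: Q = 12.40 + 1.600 = 14.00 m³/s; C = (12.40·27.65 + 1.600·230.0)/14.00 = 50.78 µg/L.
After outfall 3: Q = 14.00 + 1.000 = 15.00 m³/s; C = (14.00·50.78 + 1.000·79.50)/15.00 = 52.69 µg/L.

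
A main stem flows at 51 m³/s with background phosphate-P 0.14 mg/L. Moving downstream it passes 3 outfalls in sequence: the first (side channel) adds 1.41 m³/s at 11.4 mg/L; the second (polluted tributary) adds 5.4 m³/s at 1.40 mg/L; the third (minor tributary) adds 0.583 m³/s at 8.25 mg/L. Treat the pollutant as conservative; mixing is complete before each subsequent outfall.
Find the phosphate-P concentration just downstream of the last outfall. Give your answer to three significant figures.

Outfall 1: combined Q = 52.41 m³/s; C = (51.00·0.1400 + 1.410·11.40)/52.41 = 0.4429 mg/L.
Outfall 2: combined Q = 57.81 m³/s; C = (52.41·0.4429 + 5.400·1.400)/57.81 = 0.5323 mg/L.
Outfall 3: combined Q = 58.39 m³/s; C = (57.81·0.5323 + 0.5830·8.250)/58.39 = 0.6094 mg/L.

0.609 mg/L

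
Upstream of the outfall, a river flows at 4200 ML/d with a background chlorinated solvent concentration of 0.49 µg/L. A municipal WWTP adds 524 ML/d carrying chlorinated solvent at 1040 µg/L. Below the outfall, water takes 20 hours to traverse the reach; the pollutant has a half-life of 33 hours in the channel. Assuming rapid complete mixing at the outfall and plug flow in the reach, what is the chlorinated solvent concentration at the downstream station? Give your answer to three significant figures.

76.1 µg/L

After mixing, C = (4200·0.4900 + 524.0·1040) / 4724 = 547000/4724 = 115.8 µg/L.
Half-life 33 h → k = ln 2 / 33 = 0.02100 h⁻¹ = 0.5041 d⁻¹.
After decay, C = 115.8 × e^(−kt) = 115.8 × 0.6570 = 76.08 µg/L.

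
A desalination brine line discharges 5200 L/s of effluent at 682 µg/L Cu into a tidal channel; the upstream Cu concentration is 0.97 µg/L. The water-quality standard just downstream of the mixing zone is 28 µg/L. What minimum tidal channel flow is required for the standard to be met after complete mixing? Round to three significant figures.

Set C_mix = 28: (Q·0.9700 + 5200·682.0) / (Q + 5200) = 28
→ Q = 5200·(682.0 − 28)/(28 − 0.9700) = 125800 L/s.

126000 L/s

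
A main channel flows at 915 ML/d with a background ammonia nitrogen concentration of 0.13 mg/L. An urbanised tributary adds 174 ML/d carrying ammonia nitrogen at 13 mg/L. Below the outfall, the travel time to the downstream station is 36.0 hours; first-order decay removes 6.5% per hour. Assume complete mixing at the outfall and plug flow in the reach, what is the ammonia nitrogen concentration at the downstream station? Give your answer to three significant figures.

0.195 mg/L

Conservation of mass: C = (915.0·0.1300 + 174.0·13.00) / 1089 = 2381/1089 = 2.186 mg/L.
6.5%/h lost → k = −ln(1 − 0.065) = 0.06721 h⁻¹.
Applying C = C₀e^(−kt): 2.186 × 0.08896 = 0.1945 mg/L.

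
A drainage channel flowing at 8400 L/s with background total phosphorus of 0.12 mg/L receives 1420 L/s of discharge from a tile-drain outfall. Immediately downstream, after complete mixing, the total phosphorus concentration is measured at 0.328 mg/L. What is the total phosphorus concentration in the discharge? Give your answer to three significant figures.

Mass balance: 8400·0.1200 + 1420·Cₑ = 9820·0.3280
→ Cₑ = (9820·0.3280 − 8400·0.1200) / 1420 = 1.558 mg/L.

1.56 mg/L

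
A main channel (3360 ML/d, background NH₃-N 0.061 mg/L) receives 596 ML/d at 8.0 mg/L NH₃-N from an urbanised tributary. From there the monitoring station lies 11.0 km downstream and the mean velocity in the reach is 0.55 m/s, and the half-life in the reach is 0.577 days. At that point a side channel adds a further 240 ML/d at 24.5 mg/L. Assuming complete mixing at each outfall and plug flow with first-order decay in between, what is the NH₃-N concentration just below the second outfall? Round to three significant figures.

Conservation of mass: C = (3360·0.06100 + 596.0·8.000) / 3956 = 4973/3956 = 1.257 mg/L; combined flow 3956 ML/d.
Travel time t = 11.0·1000 / 0.55 = 20000 s = 5.556 h.
Half-life 0.577 d → k = ln 2 / 0.577 = 1.201 d⁻¹.
Decay over the reach: 1.257·exp(−kt) = 1.257·0.7572 = 0.9519 mg/L.
Second outfall: C = (3956·0.9519 + 240.0·24.50)/4196 = 2.299 mg/L.

2.30 mg/L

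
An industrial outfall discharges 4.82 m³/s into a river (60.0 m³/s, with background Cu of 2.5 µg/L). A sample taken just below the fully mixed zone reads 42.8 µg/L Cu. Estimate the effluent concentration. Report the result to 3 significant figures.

544 µg/L

Mass balance: 60.00·2.500 + 4.820·Cₑ = 64.82·42.80
→ Cₑ = (64.82·42.80 − 60.00·2.500) / 4.820 = 544.5 µg/L.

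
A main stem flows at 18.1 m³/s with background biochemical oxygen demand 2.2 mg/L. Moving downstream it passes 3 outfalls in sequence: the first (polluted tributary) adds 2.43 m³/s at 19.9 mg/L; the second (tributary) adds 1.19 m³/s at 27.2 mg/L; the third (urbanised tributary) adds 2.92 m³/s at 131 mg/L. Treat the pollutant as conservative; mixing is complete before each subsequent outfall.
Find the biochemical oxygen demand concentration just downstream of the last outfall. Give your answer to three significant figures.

Below outfall 1: Q → 20.53 m³/s, C = (18.10·2.200 + 2.430·19.90)/20.53 = 4.295 mg/L.
Below outfall 2: Q → 21.72 m³/s, C = (20.53·4.295 + 1.190·27.20)/21.72 = 5.550 mg/L.
Below outfall 3: Q → 24.64 m³/s, C = (21.72·5.550 + 2.920·131.0)/24.64 = 20.42 mg/L.

20.4 mg/L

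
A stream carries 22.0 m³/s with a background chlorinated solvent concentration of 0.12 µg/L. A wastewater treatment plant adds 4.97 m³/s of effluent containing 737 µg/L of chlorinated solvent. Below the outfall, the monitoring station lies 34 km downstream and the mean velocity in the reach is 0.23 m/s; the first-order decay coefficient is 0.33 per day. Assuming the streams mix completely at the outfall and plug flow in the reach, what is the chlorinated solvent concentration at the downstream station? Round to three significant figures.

After mixing, C = (22.00·0.1200 + 4.970·737.0) / 26.97 = 3666/26.97 = 135.9 µg/L.
Travel time t = 34·1000 / 0.23 = 147800 s = 41.06 h.
Decay over the reach: 135.9·exp(−kt) = 135.9·0.5686 = 77.28 µg/L.

77.3 µg/L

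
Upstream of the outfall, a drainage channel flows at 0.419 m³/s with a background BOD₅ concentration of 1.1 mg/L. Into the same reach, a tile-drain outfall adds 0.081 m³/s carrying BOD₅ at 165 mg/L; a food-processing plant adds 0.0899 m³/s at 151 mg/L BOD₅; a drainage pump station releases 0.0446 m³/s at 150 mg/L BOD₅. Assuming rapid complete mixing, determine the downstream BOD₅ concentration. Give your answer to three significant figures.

Flow-weighted average: C = (0.4190·1.100 + 0.08100·165.0 + 0.08990·151.0 + 0.04460·150.0) / 0.6345 = 34.09/0.6345 = 53.73 mg/L.

53.7 mg/L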